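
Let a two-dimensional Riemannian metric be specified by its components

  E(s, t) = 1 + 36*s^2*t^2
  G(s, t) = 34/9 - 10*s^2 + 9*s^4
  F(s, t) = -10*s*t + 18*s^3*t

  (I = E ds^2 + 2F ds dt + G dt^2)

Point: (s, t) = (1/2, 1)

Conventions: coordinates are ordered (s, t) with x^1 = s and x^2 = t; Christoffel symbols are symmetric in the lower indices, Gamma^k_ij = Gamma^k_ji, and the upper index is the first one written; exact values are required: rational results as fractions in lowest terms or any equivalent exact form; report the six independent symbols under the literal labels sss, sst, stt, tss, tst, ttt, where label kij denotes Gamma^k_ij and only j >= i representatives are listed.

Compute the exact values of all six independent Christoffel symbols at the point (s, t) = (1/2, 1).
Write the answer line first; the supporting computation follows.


Answer: Gamma_sss = 2592/1561, Gamma_sst = 1296/1561, Gamma_stt = 0, Gamma_tss = -792/1561, Gamma_tst = -396/1561, Gamma_ttt = 0

E = 10, F = -11/4, G = 265/144 at the point
E_s = 36, E_t = 18, F_s = 7/2, F_t = -11/4, G_s = -11/2, G_t = 0
EG - F^2 = 1561/144;  g^inv = (144/1561) * [[265/144, 11/4], [11/4, 10]]
first-kind symbols [ij,l] = (1/2)(d_i g_jl + d_j g_il - d_l g_ij): [ss,s] = E_s/2 = 18, [ss,t] = F_s - E_t/2 = -11/2, [st,s] = E_t/2 = 9, [st,t] = G_s/2 = -11/4, [tt,s] = F_t - G_s/2 = 0, [tt,t] = G_t/2 = 0
Gamma^s_ij = (G*[ij,s] - F*[ij,t])/(EG - F^2), Gamma^t_ij = (E*[ij,t] - F*[ij,s])/(EG - F^2)


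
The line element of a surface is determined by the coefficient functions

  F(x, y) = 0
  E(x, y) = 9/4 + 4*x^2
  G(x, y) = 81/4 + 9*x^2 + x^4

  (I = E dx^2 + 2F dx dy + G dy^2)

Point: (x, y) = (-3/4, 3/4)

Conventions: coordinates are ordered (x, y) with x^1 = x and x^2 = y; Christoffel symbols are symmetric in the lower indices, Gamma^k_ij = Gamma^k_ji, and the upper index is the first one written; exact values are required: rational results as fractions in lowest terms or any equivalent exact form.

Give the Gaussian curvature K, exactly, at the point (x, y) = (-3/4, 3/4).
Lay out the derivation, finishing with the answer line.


E = 9/2, F = 0, G = 6561/256, EG - F^2 = 59049/512 at the point
E_x = -6, E_y = 0, F_x = 0, F_y = 0, G_x = -243/16, G_y = 0
E_yy = 0, F_xy = 0, G_xx = 99/4
K follows from Brioschi's formula, (det M1 - det M2)/(EG - F^2)^2.
M1 = [[-E_yy/2 + F_xy - G_xx/2, E_x/2, F_x - E_y/2], [F_y - G_x/2, E, F], [G_y/2, F, G]] = [[-99/8, -3, 0], [243/32, 9/2, 0], [0, 0, 6561/256]]; det M1 = -6908733/8192
M2 = [[0, E_y/2, G_x/2], [E_y/2, E, F], [G_x/2, F, G]] = [[0, 0, -243/32], [0, 9/2, 0], [-243/32, 0, 6561/256]]; det M2 = -531441/2048
det M1 - det M2 = -4782969/8192; K = -4782969/8192 / (59049/512)^2 = -32/729

Answer: K = -32/729


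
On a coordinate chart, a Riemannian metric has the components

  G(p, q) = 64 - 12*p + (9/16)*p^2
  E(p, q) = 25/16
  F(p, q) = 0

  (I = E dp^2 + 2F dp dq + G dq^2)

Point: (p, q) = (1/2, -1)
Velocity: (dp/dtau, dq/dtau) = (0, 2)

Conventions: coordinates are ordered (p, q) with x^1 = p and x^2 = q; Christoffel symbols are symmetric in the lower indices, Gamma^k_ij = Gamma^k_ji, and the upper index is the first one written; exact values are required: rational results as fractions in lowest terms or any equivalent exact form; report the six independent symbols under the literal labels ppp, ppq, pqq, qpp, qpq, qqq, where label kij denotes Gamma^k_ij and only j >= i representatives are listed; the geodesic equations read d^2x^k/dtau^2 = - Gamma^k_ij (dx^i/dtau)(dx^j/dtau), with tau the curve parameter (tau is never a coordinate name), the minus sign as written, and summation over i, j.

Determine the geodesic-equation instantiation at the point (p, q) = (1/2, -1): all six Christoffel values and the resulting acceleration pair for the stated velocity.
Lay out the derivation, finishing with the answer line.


E = 25/16, F = 0, G = 3721/64 at the point
E_p = 0, E_q = 0, F_p = 0, F_q = 0, G_p = -183/16, G_q = 0
EG - F^2 = 93025/1024;  g^inv = (1024/93025) * [[3721/64, 0], [0, 25/16]]
first-kind symbols [ij,l] = (1/2)(d_i g_jl + d_j g_il - d_l g_ij): [pp,p] = E_p/2 = 0, [pp,q] = F_p - E_q/2 = 0, [pq,p] = E_q/2 = 0, [pq,q] = G_p/2 = -183/32, [qq,p] = F_q - G_p/2 = 183/32, [qq,q] = G_q/2 = 0
Gamma^p_ij = (G*[ij,p] - F*[ij,q])/(EG - F^2), Gamma^q_ij = (E*[ij,q] - F*[ij,p])/(EG - F^2)
Gamma_ppp = 0, Gamma_ppq = 0, Gamma_pqq = 183/50, Gamma_qpp = 0, Gamma_qpq = -6/61, Gamma_qqq = 0
d^2p/dtau^2 = -(Gamma_ppp*(0)^2 + 2*Gamma_ppq*(0)*(2) + Gamma_pqq*(2)^2) = -366/25
d^2q/dtau^2 = -(Gamma_qpp*(0)^2 + 2*Gamma_qpq*(0)*(2) + Gamma_qqq*(2)^2) = 0

Answer: Gamma_ppp = 0, Gamma_ppq = 0, Gamma_pqq = 183/50, Gamma_qpp = 0, Gamma_qpq = -6/61, Gamma_qqq = 0; accelerations (d^2p/dtau^2, d^2q/dtau^2) = (-366/25, 0)


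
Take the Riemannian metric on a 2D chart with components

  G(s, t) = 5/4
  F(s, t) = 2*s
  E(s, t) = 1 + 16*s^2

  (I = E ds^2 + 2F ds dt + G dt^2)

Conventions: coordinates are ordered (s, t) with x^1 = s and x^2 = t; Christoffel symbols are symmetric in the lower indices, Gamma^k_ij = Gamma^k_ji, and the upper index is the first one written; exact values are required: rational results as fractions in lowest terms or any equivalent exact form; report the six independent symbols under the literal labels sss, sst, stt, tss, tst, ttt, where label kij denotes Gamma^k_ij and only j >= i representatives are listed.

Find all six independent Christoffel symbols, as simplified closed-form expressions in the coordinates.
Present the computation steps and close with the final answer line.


E = 1 + 16*s^2; F = 2*s; G = 5/4
Gamma^k_ij = (1/2) g^{kl} (d_i g_jl + d_j g_il - d_l g_ij), with g^inv = (1/(EG-F^2)) [[G, -F], [-F, E]]
first partials: E_s = 32*s, E_t = 0, F_s = 2, F_t = 0, G_s = 0, G_t = 0
D = EG - F^2 = 5/4 + 16*s^2
expanded: Gamma^s_ss = (G E_s - 2F F_s + F E_t)/(2D), Gamma^s_st = (G E_t - F G_s)/(2D), Gamma^s_tt = (2G F_t - G G_s - F G_t)/(2D), Gamma^t_ss = (2E F_s - E E_t - F E_s)/(2D), Gamma^t_st = (E G_s - F E_t)/(2D), Gamma^t_tt = (E G_t - 2F F_t + F G_s)/(2D); substitute and cancel common factors

Answer: Gamma_sss = 64*s/(64*s^2 + 5), Gamma_sst = 0, Gamma_stt = 0, Gamma_tss = 8/(64*s^2 + 5), Gamma_tst = 0, Gamma_ttt = 0


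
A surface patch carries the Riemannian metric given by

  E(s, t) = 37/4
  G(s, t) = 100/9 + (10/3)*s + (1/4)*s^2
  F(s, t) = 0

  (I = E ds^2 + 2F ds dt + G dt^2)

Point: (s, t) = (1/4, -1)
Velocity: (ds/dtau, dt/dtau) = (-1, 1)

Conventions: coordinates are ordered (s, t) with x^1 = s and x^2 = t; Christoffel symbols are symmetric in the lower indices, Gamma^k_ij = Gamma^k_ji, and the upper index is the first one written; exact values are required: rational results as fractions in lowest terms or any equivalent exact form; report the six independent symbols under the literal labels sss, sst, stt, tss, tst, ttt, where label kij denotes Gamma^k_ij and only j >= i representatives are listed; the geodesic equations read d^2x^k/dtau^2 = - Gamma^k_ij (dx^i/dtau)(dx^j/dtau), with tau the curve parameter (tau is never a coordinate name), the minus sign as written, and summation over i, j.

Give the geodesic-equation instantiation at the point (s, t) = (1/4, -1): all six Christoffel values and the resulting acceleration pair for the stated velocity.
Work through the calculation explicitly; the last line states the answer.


E = 37/4, F = 0, G = 6889/576 at the point
E_s = 0, E_t = 0, F_s = 0, F_t = 0, G_s = 83/24, G_t = 0
EG - F^2 = 254893/2304;  g^inv = (2304/254893) * [[6889/576, 0], [0, 37/4]]
first-kind symbols [ij,l] = (1/2)(d_i g_jl + d_j g_il - d_l g_ij): [ss,s] = E_s/2 = 0, [ss,t] = F_s - E_t/2 = 0, [st,s] = E_t/2 = 0, [st,t] = G_s/2 = 83/48, [tt,s] = F_t - G_s/2 = -83/48, [tt,t] = G_t/2 = 0
Gamma^s_ij = (G*[ij,s] - F*[ij,t])/(EG - F^2), Gamma^t_ij = (E*[ij,t] - F*[ij,s])/(EG - F^2)
Gamma_sss = 0, Gamma_sst = 0, Gamma_stt = -83/444, Gamma_tss = 0, Gamma_tst = 12/83, Gamma_ttt = 0
d^2s/dtau^2 = -(Gamma_sss*(-1)^2 + 2*Gamma_sst*(-1)*(1) + Gamma_stt*(1)^2) = 83/444
d^2t/dtau^2 = -(Gamma_tss*(-1)^2 + 2*Gamma_tst*(-1)*(1) + Gamma_ttt*(1)^2) = 24/83

Answer: Gamma_sss = 0, Gamma_sst = 0, Gamma_stt = -83/444, Gamma_tss = 0, Gamma_tst = 12/83, Gamma_ttt = 0; accelerations (d^2s/dtau^2, d^2t/dtau^2) = (83/444, 24/83)


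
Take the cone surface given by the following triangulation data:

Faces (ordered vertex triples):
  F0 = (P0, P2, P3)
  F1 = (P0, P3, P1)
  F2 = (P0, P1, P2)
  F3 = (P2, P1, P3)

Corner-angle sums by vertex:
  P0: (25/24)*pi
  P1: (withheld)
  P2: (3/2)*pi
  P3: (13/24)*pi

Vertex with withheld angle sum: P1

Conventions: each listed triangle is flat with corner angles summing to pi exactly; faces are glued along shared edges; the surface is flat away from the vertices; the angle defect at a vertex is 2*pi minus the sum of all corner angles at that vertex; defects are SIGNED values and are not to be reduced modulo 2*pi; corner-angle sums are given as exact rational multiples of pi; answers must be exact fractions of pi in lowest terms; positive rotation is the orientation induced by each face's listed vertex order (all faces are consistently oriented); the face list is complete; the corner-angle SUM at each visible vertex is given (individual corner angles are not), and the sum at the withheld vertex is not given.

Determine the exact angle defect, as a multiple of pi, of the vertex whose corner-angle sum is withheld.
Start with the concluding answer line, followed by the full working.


Answer: defect(P1) = (13/12)*pi

V = 4, E = 6, F = 4; chi = V - E + F = 2
Gauss-Bonnet: total defect = 2*pi*chi = 4*pi; visible defects sum to (35/12)*pi


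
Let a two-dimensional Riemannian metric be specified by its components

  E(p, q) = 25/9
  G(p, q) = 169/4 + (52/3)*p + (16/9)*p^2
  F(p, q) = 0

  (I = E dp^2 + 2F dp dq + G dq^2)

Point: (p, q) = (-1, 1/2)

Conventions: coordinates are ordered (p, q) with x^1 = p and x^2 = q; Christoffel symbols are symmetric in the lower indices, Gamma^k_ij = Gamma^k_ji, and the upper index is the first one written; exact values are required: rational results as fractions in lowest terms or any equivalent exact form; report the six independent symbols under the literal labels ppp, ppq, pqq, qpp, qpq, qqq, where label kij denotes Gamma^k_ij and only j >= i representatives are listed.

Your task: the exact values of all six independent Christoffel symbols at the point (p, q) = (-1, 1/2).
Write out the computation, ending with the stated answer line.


E = 25/9, F = 0, G = 961/36 at the point
E_p = 0, E_q = 0, F_p = 0, F_q = 0, G_p = 124/9, G_q = 0
EG - F^2 = 24025/324;  g^inv = (324/24025) * [[961/36, 0], [0, 25/9]]
first-kind symbols [ij,l] = (1/2)(d_i g_jl + d_j g_il - d_l g_ij): [pp,p] = E_p/2 = 0, [pp,q] = F_p - E_q/2 = 0, [pq,p] = E_q/2 = 0, [pq,q] = G_p/2 = 62/9, [qq,p] = F_q - G_p/2 = -62/9, [qq,q] = G_q/2 = 0
Gamma^p_ij = (G*[ij,p] - F*[ij,q])/(EG - F^2), Gamma^q_ij = (E*[ij,q] - F*[ij,p])/(EG - F^2)

Answer: Gamma_ppp = 0, Gamma_ppq = 0, Gamma_pqq = -62/25, Gamma_qpp = 0, Gamma_qpq = 8/31, Gamma_qqq = 0


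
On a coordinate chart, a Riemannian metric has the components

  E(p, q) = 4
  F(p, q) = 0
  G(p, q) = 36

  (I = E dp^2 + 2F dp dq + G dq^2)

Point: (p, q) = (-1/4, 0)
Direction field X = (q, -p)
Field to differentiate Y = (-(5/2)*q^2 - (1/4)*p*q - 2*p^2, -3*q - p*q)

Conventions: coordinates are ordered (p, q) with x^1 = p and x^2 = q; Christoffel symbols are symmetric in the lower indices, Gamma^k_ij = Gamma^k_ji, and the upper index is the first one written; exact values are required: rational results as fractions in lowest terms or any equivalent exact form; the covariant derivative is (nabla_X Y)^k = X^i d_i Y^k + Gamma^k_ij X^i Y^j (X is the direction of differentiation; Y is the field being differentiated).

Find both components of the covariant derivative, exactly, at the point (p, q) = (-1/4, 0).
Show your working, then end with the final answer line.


E = 4, F = 0, G = 36 at the point
E_p = 0, E_q = 0, F_p = 0, F_q = 0, G_p = 0, G_q = 0
EG - F^2 = 144;  g^inv = (1/144) * [[36, 0], [0, 4]]
first-kind symbols [ij,l] = (1/2)(d_i g_jl + d_j g_il - d_l g_ij): [pp,p] = E_p/2 = 0, [pp,q] = F_p - E_q/2 = 0, [pq,p] = E_q/2 = 0, [pq,q] = G_p/2 = 0, [qq,p] = F_q - G_p/2 = 0, [qq,q] = G_q/2 = 0
Gamma^p_ij = (G*[ij,p] - F*[ij,q])/(EG - F^2), Gamma^q_ij = (E*[ij,q] - F*[ij,p])/(EG - F^2)
Gamma_ppp = 0, Gamma_ppq = 0, Gamma_pqq = 0, Gamma_qpp = 0, Gamma_qpq = 0, Gamma_qqq = 0
X = (0, 1/4), Y = (-1/8, 0) at the point

Answer: (nabla_X Y)^p = 1/64, (nabla_X Y)^q = -11/16


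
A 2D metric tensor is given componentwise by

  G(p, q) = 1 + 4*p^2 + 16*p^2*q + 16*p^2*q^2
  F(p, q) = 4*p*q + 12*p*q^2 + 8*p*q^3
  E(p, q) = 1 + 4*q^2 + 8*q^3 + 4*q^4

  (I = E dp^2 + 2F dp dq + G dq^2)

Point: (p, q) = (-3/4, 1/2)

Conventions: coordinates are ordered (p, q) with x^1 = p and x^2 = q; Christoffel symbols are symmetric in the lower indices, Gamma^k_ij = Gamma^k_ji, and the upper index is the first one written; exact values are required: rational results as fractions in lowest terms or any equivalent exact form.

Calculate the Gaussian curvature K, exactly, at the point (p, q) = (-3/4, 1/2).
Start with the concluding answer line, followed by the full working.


Answer: K = -256/2401

E = 13/4, F = -9/2, G = 10, EG - F^2 = 49/4 at the point
E_p = 0, E_q = 12, F_p = 6, F_q = -33/2, G_p = -24, G_q = 18
E_qq = 44, F_pq = 22, G_pp = 32
Evaluate Brioschi's two determinant matrices M1, M2 and divide by (EG - F^2)^2.
M1 = [[-E_qq/2 + F_pq - G_pp/2, E_p/2, F_p - E_q/2], [F_q - G_p/2, E, F], [G_q/2, F, G]] = [[-16, 0, 0], [-9/2, 13/4, -9/2], [9, -9/2, 10]]; det M1 = -196
M2 = [[0, E_q/2, G_p/2], [E_q/2, E, F], [G_p/2, F, G]] = [[0, 6, -12], [6, 13/4, -9/2], [-12, -9/2, 10]]; det M2 = -180
det M1 - det M2 = -16; K = -16 / (49/4)^2 = -256/2401


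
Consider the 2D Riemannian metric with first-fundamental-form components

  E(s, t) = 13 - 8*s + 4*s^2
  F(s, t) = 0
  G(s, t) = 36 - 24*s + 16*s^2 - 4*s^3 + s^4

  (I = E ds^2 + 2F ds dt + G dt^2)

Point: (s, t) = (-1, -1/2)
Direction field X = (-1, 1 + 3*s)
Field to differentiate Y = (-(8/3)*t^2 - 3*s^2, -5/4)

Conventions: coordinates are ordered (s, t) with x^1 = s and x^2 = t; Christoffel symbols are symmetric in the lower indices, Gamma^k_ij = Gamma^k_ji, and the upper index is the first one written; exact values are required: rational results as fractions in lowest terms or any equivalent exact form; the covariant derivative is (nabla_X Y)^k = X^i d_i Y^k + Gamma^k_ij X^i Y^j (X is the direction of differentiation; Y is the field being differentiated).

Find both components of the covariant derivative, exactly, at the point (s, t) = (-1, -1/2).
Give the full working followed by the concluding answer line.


E = 25, F = 0, G = 81 at the point
E_s = -16, E_t = 0, F_s = 0, F_t = 0, G_s = -72, G_t = 0
EG - F^2 = 2025;  g^inv = (1/2025) * [[81, 0], [0, 25]]
first-kind symbols [ij,l] = (1/2)(d_i g_jl + d_j g_il - d_l g_ij): [ss,s] = E_s/2 = -8, [ss,t] = F_s - E_t/2 = 0, [st,s] = E_t/2 = 0, [st,t] = G_s/2 = -36, [tt,s] = F_t - G_s/2 = 36, [tt,t] = G_t/2 = 0
Gamma^s_ij = (G*[ij,s] - F*[ij,t])/(EG - F^2), Gamma^t_ij = (E*[ij,t] - F*[ij,s])/(EG - F^2)
Gamma_sss = -8/25, Gamma_sst = 0, Gamma_stt = 36/25, Gamma_tss = 0, Gamma_tst = -4/9, Gamma_ttt = 0
X = (-1, -2), Y = (-11/3, -5/4) at the point

Answer: (nabla_X Y)^s = -668/75, (nabla_X Y)^t = -103/27


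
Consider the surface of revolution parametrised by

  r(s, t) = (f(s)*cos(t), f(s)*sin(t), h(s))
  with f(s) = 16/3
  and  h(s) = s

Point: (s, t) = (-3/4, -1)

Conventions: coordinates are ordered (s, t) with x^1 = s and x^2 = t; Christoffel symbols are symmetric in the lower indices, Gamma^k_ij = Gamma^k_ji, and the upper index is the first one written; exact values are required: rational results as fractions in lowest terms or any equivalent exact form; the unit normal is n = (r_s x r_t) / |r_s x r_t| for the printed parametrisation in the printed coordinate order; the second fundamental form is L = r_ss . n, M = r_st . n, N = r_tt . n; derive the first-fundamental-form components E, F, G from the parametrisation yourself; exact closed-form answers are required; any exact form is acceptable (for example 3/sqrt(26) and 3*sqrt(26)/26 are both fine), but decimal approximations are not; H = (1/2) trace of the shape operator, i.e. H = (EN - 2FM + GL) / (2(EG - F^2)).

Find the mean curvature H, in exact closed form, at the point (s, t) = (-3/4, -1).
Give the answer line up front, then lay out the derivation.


Answer: H = 3/32

f = 16/3, f' = 0, f'' = 0, h' = 1, h'' = 0
E = 1, F = 0, G = 256/9; answer radicand W^2 = 1
unnormalised second-form numerators: l = 0, m = 0, n = 16/3; L = l/sqrt(1), and similarly M = m/sqrt(W^2), N = n/sqrt(W^2)
H = (E*n - 2*F*m + G*l) / (2*(EG - F^2)*sqrt(W^2)); E*n - 2*F*m + G*l = 16/3, EG - F^2 = 256/9, so H = (3/32)/sqrt(1)


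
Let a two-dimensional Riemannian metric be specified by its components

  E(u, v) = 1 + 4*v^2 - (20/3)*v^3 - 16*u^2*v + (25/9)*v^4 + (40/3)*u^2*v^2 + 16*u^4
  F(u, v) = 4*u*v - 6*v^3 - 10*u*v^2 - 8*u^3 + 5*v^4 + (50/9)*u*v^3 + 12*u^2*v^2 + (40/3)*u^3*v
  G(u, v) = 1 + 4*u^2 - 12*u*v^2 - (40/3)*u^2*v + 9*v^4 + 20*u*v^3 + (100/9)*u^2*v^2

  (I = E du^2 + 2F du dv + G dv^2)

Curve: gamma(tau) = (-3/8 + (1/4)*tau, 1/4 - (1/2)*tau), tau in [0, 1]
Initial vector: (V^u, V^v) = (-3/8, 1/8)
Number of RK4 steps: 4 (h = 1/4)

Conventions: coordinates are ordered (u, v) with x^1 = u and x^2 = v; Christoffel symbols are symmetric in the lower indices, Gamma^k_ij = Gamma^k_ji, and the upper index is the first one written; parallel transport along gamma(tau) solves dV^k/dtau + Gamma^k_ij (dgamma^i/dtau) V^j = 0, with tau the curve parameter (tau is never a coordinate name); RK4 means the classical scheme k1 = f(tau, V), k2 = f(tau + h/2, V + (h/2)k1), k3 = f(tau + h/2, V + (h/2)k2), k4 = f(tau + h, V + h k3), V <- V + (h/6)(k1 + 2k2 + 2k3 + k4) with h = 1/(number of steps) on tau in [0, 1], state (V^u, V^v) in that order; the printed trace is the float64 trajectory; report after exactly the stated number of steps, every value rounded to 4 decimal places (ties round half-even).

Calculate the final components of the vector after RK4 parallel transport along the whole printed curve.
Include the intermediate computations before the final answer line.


gamma'(tau) = (1/4, -1/2); f(tau, V)^k = -Gamma^k_ij(gamma(tau)) gamma'^i(tau) V^j; h = 1/4; intermediate values shown to 6 dp
curve data and Christoffel symbols at the stage parameters:
  tau = 0.000000: gamma = (-0.375000, 0.250000), gamma' = (0.250000, -0.500000); Gamma_uuu = -0.352509, Gamma_uuv = -0.137087, Gamma_uvv = 0.029376, Gamma_vuu = -1.321909, Gamma_vuv = -0.514076, Gamma_vvv = 0.110159
  tau = 0.125000: gamma = (-0.343750, 0.187500), gamma' = (0.250000, -0.500000); Gamma_uuu = -0.316262, Gamma_uuv = -0.158131, Gamma_uvv = -0.002396, Gamma_vuu = -1.170171, Gamma_vuv = -0.585085, Gamma_vvv = -0.008865
  tau = 0.250000: gamma = (-0.312500, 0.125000), gamma' = (0.250000, -0.500000); Gamma_uuu = -0.315375, Gamma_uuv = -0.199737, Gamma_uvv = -0.036794, Gamma_vuu = -1.024967, Gamma_vuv = -0.649146, Gamma_vvv = -0.119580
  tau = 0.375000: gamma = (-0.281250, 0.062500), gamma' = (0.250000, -0.500000); Gamma_uuu = -0.341225, Gamma_uuv = -0.271716, Gamma_uvv = -0.085306, Gamma_vuu = -0.888981, Gamma_vuv = -0.707892, Gamma_vvv = -0.222245
  tau = 0.500000: gamma = (-0.250000, 0.000000), gamma' = (0.250000, -0.500000); Gamma_uuu = -0.380952, Gamma_uuv = -0.380952, Gamma_uvv = -0.158730, Gamma_vuu = -0.761905, Gamma_vuv = -0.761905, Gamma_vvv = -0.317460
  tau = 0.625000: gamma = (-0.218750, -0.062500), gamma' = (0.250000, -0.500000); Gamma_uuu = -0.418877, Gamma_uuv = -0.528583, Gamma_uvv = -0.264291, Gamma_vuu = -0.641827, Gamma_vuv = -0.809925, Gamma_vvv = -0.404962
  tau = 0.750000: gamma = (-0.187500, -0.125000), gamma' = (0.250000, -0.500000); Gamma_uuu = -0.439024, Gamma_uuv = -0.707317, Gamma_uvv = -0.402439, Gamma_vuu = -0.526829, Gamma_vuv = -0.848780, Gamma_vvv = -0.482927
  tau = 0.875000: gamma = (-0.156250, -0.187500), gamma' = (0.250000, -0.500000); Gamma_uuu = -0.428954, Gamma_uuv = -0.900804, Gamma_uvv = -0.564790, Gamma_vuu = -0.416338, Gamma_vuv = -0.874310, Gamma_vvv = -0.548179
  tau = 1.000000: gamma = (-0.125000, -0.250000), gamma' = (0.250000, -0.500000); Gamma_uuu = -0.383616, Gamma_uuv = -1.086913, Gamma_uvv = -0.735265, Gamma_vuu = -0.311688, Gamma_vuv = -0.883117, Gamma_vvv = -0.597403
step 0: V^u = -0.3750, V^v = 0.1250
step 1: k1 = (-0.001224, -0.004590), k2 = (0.004770, 0.017648), k3 = (0.004876, 0.018043), k4 = (0.011943, 0.038815); V <- V + (h/6)(k1 + 2k2 + 2k3 + k4): V^u = -0.3737, V^v = 0.1294
step 2: k1 = (0.011939, 0.038802), k2 = (0.022212, 0.057867), k3 = (0.022207, 0.057855), k4 = (0.037350, 0.074700); V <- V + (h/6)(k1 + 2k2 + 2k3 + k4): V^u = -0.3680, V^v = 0.1438
step 3: k1 = (0.037329, 0.074658), k2 = (0.057977, 0.088836), k3 = (0.057565, 0.088205), k4 = (0.082200, 0.098640); V <- V + (h/6)(k1 + 2k2 + 2k3 + k4): V^u = -0.3534, V^v = 0.1657
step 4: k1 = (0.082149, 0.098579), k2 = (0.107561, 0.104397), k3 = (0.106429, 0.103299), k4 = (0.127878, 0.103901); V <- V + (h/6)(k1 + 2k2 + 2k3 + k4): V^u = -0.3268, V^v = 0.1915

Answer: V^u = -0.3268, V^v = 0.1915


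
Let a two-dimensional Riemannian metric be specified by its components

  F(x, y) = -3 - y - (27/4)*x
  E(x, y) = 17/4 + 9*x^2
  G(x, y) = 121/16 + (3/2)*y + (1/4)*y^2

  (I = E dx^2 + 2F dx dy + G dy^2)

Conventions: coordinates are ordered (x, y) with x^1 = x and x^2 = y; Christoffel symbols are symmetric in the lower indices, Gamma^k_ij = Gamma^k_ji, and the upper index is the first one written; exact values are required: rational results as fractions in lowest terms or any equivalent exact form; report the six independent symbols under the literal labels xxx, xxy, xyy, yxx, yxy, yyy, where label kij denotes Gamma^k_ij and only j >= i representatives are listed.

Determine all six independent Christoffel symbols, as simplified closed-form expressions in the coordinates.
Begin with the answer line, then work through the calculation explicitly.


Answer: Gamma_xxx = (144*x*y^2 + 864*x*y + 1440*x - 432*y - 1296)/(144*x^2*y^2 + 864*x^2*y + 1440*x^2 - 864*x*y - 2592*x + 4*y^2 + 24*y + 1481), Gamma_xxy = 0, Gamma_xyy = (108*x*y + 324*x - 340)/(144*x^2*y^2 + 864*x^2*y + 1440*x^2 - 864*x*y - 2592*x + 4*y^2 + 24*y + 1481), Gamma_yxx = (576*x*y + 1728*x - 1836)/(144*x^2*y^2 + 864*x^2*y + 1440*x^2 - 864*x*y - 2592*x + 4*y^2 + 24*y + 1481), Gamma_yxy = 0, Gamma_yyy = (144*x^2*y + 432*x^2 - 432*x + 4*y + 12)/(144*x^2*y^2 + 864*x^2*y + 1440*x^2 - 864*x*y - 2592*x + 4*y^2 + 24*y + 1481)

E = 17/4 + 9*x^2; F = -3 - y - (27/4)*x; G = 121/16 + (3/2)*y + (1/4)*y^2
Gamma^k_ij = (1/2) g^{kl} (d_i g_jl + d_j g_il - d_l g_ij), with g^inv = (1/(EG-F^2)) [[G, -F], [-F, E]]
first partials: E_x = 18*x, E_y = 0, F_x = -27/4, F_y = -1, G_x = 0, G_y = 3/2 + (1/2)*y
D = EG - F^2 = 1481/64 + (3/8)*y - (81/2)*x + (1/16)*y^2 - (27/2)*x*y + (45/2)*x^2 + (27/2)*x^2*y + (9/4)*x^2*y^2
expanded: Gamma^x_xx = (G E_x - 2F F_x + F E_y)/(2D), Gamma^x_xy = (G E_y - F G_x)/(2D), Gamma^x_yy = (2G F_y - G G_x - F G_y)/(2D), Gamma^y_xx = (2E F_x - E E_y - F E_x)/(2D), Gamma^y_xy = (E G_x - F E_y)/(2D), Gamma^y_yy = (E G_y - 2F F_y + F G_x)/(2D); substitute and cancel common factors


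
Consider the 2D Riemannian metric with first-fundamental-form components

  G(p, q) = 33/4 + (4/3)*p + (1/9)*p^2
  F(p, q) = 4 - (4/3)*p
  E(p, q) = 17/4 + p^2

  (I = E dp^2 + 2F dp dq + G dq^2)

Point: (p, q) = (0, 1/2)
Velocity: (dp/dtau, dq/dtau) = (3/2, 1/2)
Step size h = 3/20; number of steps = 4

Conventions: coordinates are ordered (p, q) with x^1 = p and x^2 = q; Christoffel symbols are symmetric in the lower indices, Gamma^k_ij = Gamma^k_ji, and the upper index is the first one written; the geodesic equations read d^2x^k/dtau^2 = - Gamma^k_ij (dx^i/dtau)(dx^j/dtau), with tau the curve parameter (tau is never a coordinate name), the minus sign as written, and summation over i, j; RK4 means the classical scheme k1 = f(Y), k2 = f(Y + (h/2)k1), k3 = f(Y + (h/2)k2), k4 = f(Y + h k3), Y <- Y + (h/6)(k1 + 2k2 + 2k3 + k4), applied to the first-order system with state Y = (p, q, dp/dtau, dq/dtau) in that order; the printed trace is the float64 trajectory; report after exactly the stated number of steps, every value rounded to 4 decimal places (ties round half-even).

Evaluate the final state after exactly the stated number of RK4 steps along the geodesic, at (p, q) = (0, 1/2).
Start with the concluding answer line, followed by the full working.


Answer: p = 0.8360, q = 0.8601, dp/dtau = 1.2900, dq/dtau = 0.6781

f(Y) = (dp/dtau, dq/dtau, -Gamma^p_ij Y'^i Y'^j, -Gamma^q_ij Y'^i Y'^j) with the Gammas evaluated at the stage position; h = 0.150000; intermediate values shown to 6 dp
step 0: p = 0.0000, q = 0.5000, dp/dtau = 1.5000, dq/dtau = 0.5000
step 1:
  k1: at (p, q) = (0.000000, 0.500000), (dp/dtau, dq/dtau) = (1.500000, 0.500000); Gamma_ppp = 0.279781, Gamma_ppq = -0.139891, Gamma_pqq = -0.288525, Gamma_qpp = -0.297268, Gamma_qpq = 0.148634, Gamma_qqq = 0.139891; k1 = (1.500000, 0.500000, -0.347541, 0.410929)
  k2: at (p, q) = (0.112500, 0.537500), (dp/dtau, dq/dtau) = (1.473934, 0.530820); Gamma_ppp = 0.289593, Gamma_ppq = -0.124574, Gamma_pqq = -0.271844, Gamma_qpp = -0.291411, Gamma_qpq = 0.137927, Gamma_qqq = 0.124574; k2 = (1.473934, 0.530820, -0.357605, 0.382159)
  k3: at (p, q) = (0.110545, 0.539811), (dp/dtau, dq/dtau) = (1.473180, 0.528662); Gamma_ppp = 0.289445, Gamma_ppq = -0.124827, Gamma_pqq = -0.272126, Gamma_qpp = -0.291526, Gamma_qpq = 0.138099, Gamma_qqq = 0.124827; k3 = (1.473180, 0.528662, -0.357681, 0.382692)
  k4: at (p, q) = (0.220977, 0.579299), (dp/dtau, dq/dtau) = (1.446348, 0.557404); Gamma_ppp = 0.296621, Gamma_ppq = -0.111234, Gamma_pqq = -0.256670, Gamma_qpp = -0.284492, Gamma_qpq = 0.129050, Gamma_qqq = 0.111234; k4 = (1.446348, 0.557404, -0.361407, 0.352495)
  Y <- Y + (h/6)(k1 + 2k2 + 2k3 + k4): p = 0.2210, q = 0.5794, dp/dtau = 1.4465, dq/dtau = 0.5573
step 2:
  k1: at (p, q) = (0.221014, 0.579409), (dp/dtau, dq/dtau) = (1.446512, 0.557328); Gamma_ppp = 0.296623, Gamma_ppq = -0.111229, Gamma_pqq = -0.256665, Gamma_qpp = -0.284489, Gamma_qpq = 0.129047, Gamma_qqq = 0.111229; k1 = (1.446512, 0.557328, -0.361586, 0.352644)
  k2: at (p, q) = (0.329503, 0.621209), (dp/dtau, dq/dtau) = (1.419393, 0.583776); Gamma_ppp = 0.301603, Gamma_ppq = -0.099184, Gamma_pqq = -0.242382, Gamma_qpp = -0.276650, Gamma_qpq = 0.121410, Gamma_qqq = 0.099184; k2 = (1.419393, 0.583776, -0.360661, 0.322355)
  k3: at (p, q) = (0.327469, 0.623192), (dp/dtau, dq/dtau) = (1.419462, 0.581505); Gamma_ppp = 0.301527, Gamma_ppq = -0.099399, Gamma_pqq = -0.242642, Gamma_qpp = -0.276804, Gamma_qpq = 0.121543, Gamma_qqq = 0.099399; k3 = (1.419462, 0.581505, -0.361398, 0.323464)
  k4: at (p, q) = (0.433934, 0.666635), (dp/dtau, dq/dtau) = (1.392302, 0.605848); Gamma_ppp = 0.304745, Gamma_ppq = -0.088714, Gamma_pqq = -0.229460, Gamma_qpp = -0.268489, Gamma_qpq = 0.115081, Gamma_qqq = 0.088714; k4 = (1.392302, 0.605848, -0.356860, 0.293757)
  Y <- Y + (h/6)(k1 + 2k2 + 2k3 + k4): p = 0.4339, q = 0.6668, dp/dtau = 1.3924, dq/dtau = 0.6058
step 3:
  k1: at (p, q) = (0.433928, 0.666753), (dp/dtau, dq/dtau) = (1.392448, 0.605779); Gamma_ppp = 0.304745, Gamma_ppq = -0.088715, Gamma_pqq = -0.229461, Gamma_qpp = -0.268489, Gamma_qpq = 0.115082, Gamma_qqq = 0.088715; k1 = (1.392448, 0.605779, -0.357003, 0.293875)
  k2: at (p, q) = (0.538361, 0.712186), (dp/dtau, dq/dtau) = (1.365673, 0.627820); Gamma_ppp = 0.306507, Gamma_ppq = -0.079255, Gamma_pqq = -0.217324, Gamma_qpp = -0.259927, Gamma_qpq = 0.109624, Gamma_qqq = 0.079255; k2 = (1.365673, 0.627820, -0.350088, 0.265559)
  k3: at (p, q) = (0.536353, 0.713839), (dp/dtau, dq/dtau) = (1.366191, 0.625696); Gamma_ppp = 0.306484, Gamma_ppq = -0.079428, Gamma_pqq = -0.217550, Gamma_qpp = -0.260094, Gamma_qpq = 0.109721, Gamma_qqq = 0.079428; k3 = (1.366191, 0.625696, -0.351083, 0.266781)
  k4: at (p, q) = (0.638856, 0.760607), (dp/dtau, dq/dtau) = (1.339785, 0.645796); Gamma_ppp = 0.307096, Gamma_ppq = -0.071023, Gamma_pqq = -0.206358, Gamma_qpp = -0.251459, Gamma_qpq = 0.105087, Gamma_qqq = 0.071023; k4 = (1.339785, 0.645796, -0.342282, 0.239907)
  Y <- Y + (h/6)(k1 + 2k2 + 2k3 + k4): p = 0.6388, q = 0.7607, dp/dtau = 1.3399, dq/dtau = 0.6457
step 4:
  k1: at (p, q) = (0.638827, 0.760718), (dp/dtau, dq/dtau) = (1.339907, 0.645741); Gamma_ppp = 0.307096, Gamma_ppq = -0.071025, Gamma_pqq = -0.206361, Gamma_qpp = -0.251461, Gamma_qpq = 0.105088, Gamma_qqq = 0.071025; k1 = (1.339907, 0.645741, -0.342391, 0.239994)
  k2: at (p, q) = (0.739320, 0.809148), (dp/dtau, dq/dtau) = (1.314228, 0.663740); Gamma_ppp = 0.306768, Gamma_ppq = -0.063570, Gamma_pqq = -0.196062, Gamma_qpp = -0.242888, Gamma_qpq = 0.101159, Gamma_qqq = 0.063570; k2 = (1.314228, 0.663740, -0.332569, 0.215025)
  k3: at (p, q) = (0.737394, 0.810498), (dp/dtau, dq/dtau) = (1.314965, 0.661868); Gamma_ppp = 0.306782, Gamma_ppq = -0.063706, Gamma_pqq = -0.196253, Gamma_qpp = -0.243053, Gamma_qpq = 0.101230, Gamma_qqq = 0.063706; k3 = (1.314965, 0.661868, -0.333604, 0.216156)
  k4: at (p, q) = (0.836071, 0.859998), (dp/dtau, dq/dtau) = (1.289867, 0.678164); Gamma_ppp = 0.305720, Gamma_ppq = -0.057062, Gamma_pqq = -0.186744, Gamma_qpp = -0.234623, Gamma_qpq = 0.097877, Gamma_qqq = 0.057062; k4 = (1.289867, 0.678164, -0.322930, 0.192877)
  Y <- Y + (h/6)(k1 + 2k2 + 2k3 + k4): p = 0.8360, q = 0.8601, dp/dtau = 1.2900, dq/dtau = 0.6781


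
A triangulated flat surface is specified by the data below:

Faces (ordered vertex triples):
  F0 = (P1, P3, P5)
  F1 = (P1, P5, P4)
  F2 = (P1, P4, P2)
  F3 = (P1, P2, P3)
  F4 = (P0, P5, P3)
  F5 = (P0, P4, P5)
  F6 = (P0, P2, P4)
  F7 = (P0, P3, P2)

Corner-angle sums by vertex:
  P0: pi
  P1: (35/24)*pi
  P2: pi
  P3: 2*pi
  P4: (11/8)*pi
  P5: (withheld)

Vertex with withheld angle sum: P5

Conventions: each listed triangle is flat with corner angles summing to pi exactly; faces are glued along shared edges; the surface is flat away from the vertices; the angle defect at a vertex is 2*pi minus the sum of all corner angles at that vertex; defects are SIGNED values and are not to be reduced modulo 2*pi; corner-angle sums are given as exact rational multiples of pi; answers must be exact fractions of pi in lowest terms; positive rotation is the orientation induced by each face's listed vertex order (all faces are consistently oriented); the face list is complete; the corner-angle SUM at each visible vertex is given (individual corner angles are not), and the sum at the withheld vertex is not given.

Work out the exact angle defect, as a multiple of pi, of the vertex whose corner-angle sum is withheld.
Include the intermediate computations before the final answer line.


V = 6, E = 12, F = 8; chi = V - E + F = 2
Gauss-Bonnet: total defect = 2*pi*chi = 4*pi; visible defects sum to (19/6)*pi

Answer: defect(P5) = (5/6)*pi


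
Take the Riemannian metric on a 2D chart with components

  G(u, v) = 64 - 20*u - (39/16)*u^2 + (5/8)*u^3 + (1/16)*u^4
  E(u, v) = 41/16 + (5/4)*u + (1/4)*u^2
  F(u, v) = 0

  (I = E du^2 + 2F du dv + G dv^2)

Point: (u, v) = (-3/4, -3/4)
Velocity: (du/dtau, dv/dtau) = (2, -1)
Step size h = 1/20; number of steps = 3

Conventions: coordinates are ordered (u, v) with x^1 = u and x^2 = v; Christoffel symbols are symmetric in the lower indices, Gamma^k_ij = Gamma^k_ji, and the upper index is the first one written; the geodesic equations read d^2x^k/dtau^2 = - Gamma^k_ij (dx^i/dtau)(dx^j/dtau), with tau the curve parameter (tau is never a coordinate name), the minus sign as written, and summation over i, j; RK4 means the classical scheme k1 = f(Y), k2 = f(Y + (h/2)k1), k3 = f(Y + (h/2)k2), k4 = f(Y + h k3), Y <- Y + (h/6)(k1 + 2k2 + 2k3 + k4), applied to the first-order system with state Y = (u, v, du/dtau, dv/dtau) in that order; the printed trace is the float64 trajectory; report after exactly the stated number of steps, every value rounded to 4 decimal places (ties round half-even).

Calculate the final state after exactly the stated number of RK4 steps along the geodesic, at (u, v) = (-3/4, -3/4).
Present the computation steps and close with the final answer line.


f(Y) = (du/dtau, dv/dtau, -Gamma^u_ij Y'^i Y'^j, -Gamma^v_ij Y'^i Y'^j) with the Gammas evaluated at the stage position; h = 0.050000; intermediate values shown to 6 dp
step 0: u = -0.7500, v = -0.7500, du/dtau = 2.0000, dv/dtau = -1.0000
step 1:
  k1: at (u, v) = (-0.750000, -0.750000), (du/dtau, dv/dtau) = (2.000000, -1.000000); Gamma_uuu = 0.247788, Gamma_uuv = 0.000000, Gamma_uvv = 4.359513, Gamma_vuu = 0.000000, Gamma_vuv = -0.099467, Gamma_vvv = 0.000000; k1 = (2.000000, -1.000000, -5.350664, -0.397869)
  k2: at (u, v) = (-0.700000, -0.775000), (du/dtau, dv/dtau) = (1.866233, -1.009947); Gamma_uuu = 0.248619, Gamma_uuv = 0.000000, Gamma_uvv = 4.352072, Gamma_vuu = 0.000000, Gamma_vuv = -0.102828, Gamma_vvv = 0.000000; k2 = (1.866233, -1.009947, -5.304976, -0.387619)
  k3: at (u, v) = (-0.703344, -0.775249), (du/dtau, dv/dtau) = (1.867376, -1.009690); Gamma_uuu = 0.248570, Gamma_uuv = 0.000000, Gamma_uvv = 4.352710, Gamma_vuu = 0.000000, Gamma_vuv = -0.102601, Gamma_vvv = 0.000000; k3 = (1.867376, -1.009690, -5.304264, -0.386904)
  k4: at (u, v) = (-0.656631, -0.800485), (du/dtau, dv/dtau) = (1.734787, -1.019345); Gamma_uuu = 0.249171, Gamma_uuv = 0.000000, Gamma_uvv = 4.342052, Gamma_vuu = 0.000000, Gamma_vuv = -0.105783, Gamma_vvv = 0.000000; k4 = (1.734787, -1.019345, -5.261549, -0.374121)
  Y <- Y + (h/6)(k1 + 2k2 + 2k3 + k4): u = -0.6566, v = -0.8005, du/dtau = 1.7347, dv/dtau = -1.0193
step 2:
  k1: at (u, v) = (-0.656650, -0.800488), (du/dtau, dv/dtau) = (1.734744, -1.019342); Gamma_uuu = 0.249171, Gamma_uuv = 0.000000, Gamma_uvv = 4.342057, Gamma_vuu = 0.000000, Gamma_vuv = -0.105781, Gamma_vvv = 0.000000; k1 = (1.734744, -1.019342, -5.261488, -0.374106)
  k2: at (u, v) = (-0.613281, -0.825972), (du/dtau, dv/dtau) = (1.603207, -1.028695); Gamma_uuu = 0.249576, Gamma_uuv = 0.000000, Gamma_uvv = 4.328926, Gamma_vuu = 0.000000, Gamma_vuv = -0.108775, Gamma_vvv = 0.000000; k2 = (1.603207, -1.028695, -5.222401, -0.358786)
  k3: at (u, v) = (-0.616570, -0.826206), (du/dtau, dv/dtau) = (1.604184, -1.028312); Gamma_uuu = 0.249550, Gamma_uuv = 0.000000, Gamma_uvv = 4.330026, Gamma_vuu = 0.000000, Gamma_vuv = -0.108547, Gamma_vvv = 0.000000; k3 = (1.604184, -1.028312, -5.220870, -0.358117)
  k4: at (u, v) = (-0.576441, -0.851904), (du/dtau, dv/dtau) = (1.473701, -1.037248); Gamma_uuu = 0.249810, Gamma_uuv = 0.000000, Gamma_uvv = 4.315463, Gamma_vuu = 0.000000, Gamma_vuv = -0.111350, Gamma_vvv = 0.000000; k4 = (1.473701, -1.037248, -5.185470, -0.340416)
  Y <- Y + (h/6)(k1 + 2k2 + 2k3 + k4): u = -0.5765, v = -0.8519, du/dtau = 1.4736, dv/dtau = -1.0372
step 3:
  k1: at (u, v) = (-0.576456, -0.851910), (du/dtau, dv/dtau) = (1.473632, -1.037245); Gamma_uuu = 0.249810, Gamma_uuv = 0.000000, Gamma_uvv = 4.315469, Gamma_vuu = 0.000000, Gamma_vuv = -0.111348, Gamma_vvv = 0.000000; k1 = (1.473632, -1.037245, -5.185397, -0.340396)
  k2: at (u, v) = (-0.539616, -0.877841), (du/dtau, dv/dtau) = (1.343997, -1.045755); Gamma_uuu = 0.249950, Gamma_uuv = 0.000000, Gamma_uvv = 4.300001, Gamma_vuu = 0.000000, Gamma_vuv = -0.113953, Gamma_vvv = 0.000000; k2 = (1.343997, -1.045755, -5.153984, -0.320320)
  k3: at (u, v) = (-0.542856, -0.878054), (du/dtau, dv/dtau) = (1.344782, -1.045253); Gamma_uuu = 0.249941, Gamma_uuv = 0.000000, Gamma_uvv = 4.301439, Gamma_vuu = 0.000000, Gamma_vuv = -0.113723, Gamma_vvv = 0.000000; k3 = (1.344782, -1.045253, -5.151555, -0.319706)
  k4: at (u, v) = (-0.509217, -0.904173), (du/dtau, dv/dtau) = (1.216054, -1.053230); Gamma_uuu = 0.249997, Gamma_uuv = 0.000000, Gamma_uvv = 4.285802, Gamma_vuu = 0.000000, Gamma_vuv = -0.116125, Gamma_vvv = 0.000000; k4 = (1.216054, -1.053230, -5.123905, -0.297463)
  Y <- Y + (h/6)(k1 + 2k2 + 2k3 + k4): u = -0.5092, v = -0.9042, du/dtau = 1.2160, dv/dtau = -1.0532

Answer: u = -0.5092, v = -0.9042, du/dtau = 1.2160, dv/dtau = -1.0532


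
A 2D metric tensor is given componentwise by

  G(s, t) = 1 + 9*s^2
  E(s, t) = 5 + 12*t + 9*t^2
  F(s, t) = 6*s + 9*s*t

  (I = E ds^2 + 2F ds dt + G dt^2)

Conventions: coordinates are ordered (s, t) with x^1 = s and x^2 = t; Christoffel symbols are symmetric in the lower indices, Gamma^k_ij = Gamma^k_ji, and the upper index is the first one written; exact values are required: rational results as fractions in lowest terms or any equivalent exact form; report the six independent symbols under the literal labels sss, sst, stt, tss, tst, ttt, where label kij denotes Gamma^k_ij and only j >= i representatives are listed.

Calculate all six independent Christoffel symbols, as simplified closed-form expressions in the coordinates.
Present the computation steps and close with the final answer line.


E = 5 + 12*t + 9*t^2; F = 6*s + 9*s*t; G = 1 + 9*s^2
Gamma^k_ij = (1/2) g^{kl} (d_i g_jl + d_j g_il - d_l g_ij), with g^inv = (1/(EG-F^2)) [[G, -F], [-F, E]]
first partials: E_s = 0, E_t = 12 + 18*t, F_s = 6 + 9*t, F_t = 9*s, G_s = 18*s, G_t = 0
D = EG - F^2 = 5 + 12*t + 9*t^2 + 9*s^2
expanded: Gamma^s_ss = (G E_s - 2F F_s + F E_t)/(2D), Gamma^s_st = (G E_t - F G_s)/(2D), Gamma^s_tt = (2G F_t - G G_s - F G_t)/(2D), Gamma^t_ss = (2E F_s - E E_t - F E_s)/(2D), Gamma^t_st = (E G_s - F E_t)/(2D), Gamma^t_tt = (E G_t - 2F F_t + F G_s)/(2D); substitute and cancel common factors

Answer: Gamma_sss = 0, Gamma_sst = (9*t + 6)/(9*s^2 + 9*t^2 + 12*t + 5), Gamma_stt = 0, Gamma_tss = 0, Gamma_tst = 9*s/(9*s^2 + 9*t^2 + 12*t + 5), Gamma_ttt = 0


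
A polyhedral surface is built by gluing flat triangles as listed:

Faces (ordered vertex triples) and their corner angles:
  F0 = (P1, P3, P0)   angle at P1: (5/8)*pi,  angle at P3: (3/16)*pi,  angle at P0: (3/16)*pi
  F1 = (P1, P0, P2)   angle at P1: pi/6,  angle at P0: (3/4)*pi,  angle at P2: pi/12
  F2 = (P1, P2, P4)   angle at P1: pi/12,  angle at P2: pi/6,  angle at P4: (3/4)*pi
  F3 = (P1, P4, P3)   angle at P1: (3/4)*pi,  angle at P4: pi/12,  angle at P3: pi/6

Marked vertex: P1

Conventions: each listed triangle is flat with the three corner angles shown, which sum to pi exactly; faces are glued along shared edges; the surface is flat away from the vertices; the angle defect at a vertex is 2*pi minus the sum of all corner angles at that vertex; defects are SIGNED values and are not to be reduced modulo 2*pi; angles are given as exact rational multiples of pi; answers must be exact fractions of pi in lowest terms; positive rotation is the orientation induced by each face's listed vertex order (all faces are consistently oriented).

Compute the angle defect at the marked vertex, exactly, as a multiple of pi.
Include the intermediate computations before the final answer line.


Sum of corner angles at P1: (13/8)*pi
defect = 2*pi - (13/8)*pi

Answer: defect(P1) = (3/8)*pi


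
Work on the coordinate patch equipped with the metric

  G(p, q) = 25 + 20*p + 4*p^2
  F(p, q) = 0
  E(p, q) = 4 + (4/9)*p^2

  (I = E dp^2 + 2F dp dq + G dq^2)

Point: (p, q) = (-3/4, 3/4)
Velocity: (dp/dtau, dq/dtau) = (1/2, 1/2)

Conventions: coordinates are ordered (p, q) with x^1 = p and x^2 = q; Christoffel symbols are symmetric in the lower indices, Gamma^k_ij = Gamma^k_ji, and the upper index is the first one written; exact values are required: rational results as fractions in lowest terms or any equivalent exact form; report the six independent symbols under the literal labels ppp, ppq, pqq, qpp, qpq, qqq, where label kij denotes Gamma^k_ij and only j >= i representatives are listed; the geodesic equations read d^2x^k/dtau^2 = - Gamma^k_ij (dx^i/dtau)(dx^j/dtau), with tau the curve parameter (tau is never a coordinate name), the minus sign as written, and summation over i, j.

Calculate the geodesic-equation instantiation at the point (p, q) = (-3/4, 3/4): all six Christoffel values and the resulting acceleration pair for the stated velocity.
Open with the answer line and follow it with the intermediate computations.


Answer: Gamma_ppp = -4/51, Gamma_ppq = 0, Gamma_pqq = -28/17, Gamma_qpp = 0, Gamma_qpq = 4/7, Gamma_qqq = 0; accelerations (d^2p/dtau^2, d^2q/dtau^2) = (22/51, -2/7)

E = 17/4, F = 0, G = 49/4 at the point
E_p = -2/3, E_q = 0, F_p = 0, F_q = 0, G_p = 14, G_q = 0
EG - F^2 = 833/16;  g^inv = (16/833) * [[49/4, 0], [0, 17/4]]
first-kind symbols [ij,l] = (1/2)(d_i g_jl + d_j g_il - d_l g_ij): [pp,p] = E_p/2 = -1/3, [pp,q] = F_p - E_q/2 = 0, [pq,p] = E_q/2 = 0, [pq,q] = G_p/2 = 7, [qq,p] = F_q - G_p/2 = -7, [qq,q] = G_q/2 = 0
Gamma^p_ij = (G*[ij,p] - F*[ij,q])/(EG - F^2), Gamma^q_ij = (E*[ij,q] - F*[ij,p])/(EG - F^2)
Gamma_ppp = -4/51, Gamma_ppq = 0, Gamma_pqq = -28/17, Gamma_qpp = 0, Gamma_qpq = 4/7, Gamma_qqq = 0
d^2p/dtau^2 = -(Gamma_ppp*(1/2)^2 + 2*Gamma_ppq*(1/2)*(1/2) + Gamma_pqq*(1/2)^2) = 22/51
d^2q/dtau^2 = -(Gamma_qpp*(1/2)^2 + 2*Gamma_qpq*(1/2)*(1/2) + Gamma_qqq*(1/2)^2) = -2/7
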